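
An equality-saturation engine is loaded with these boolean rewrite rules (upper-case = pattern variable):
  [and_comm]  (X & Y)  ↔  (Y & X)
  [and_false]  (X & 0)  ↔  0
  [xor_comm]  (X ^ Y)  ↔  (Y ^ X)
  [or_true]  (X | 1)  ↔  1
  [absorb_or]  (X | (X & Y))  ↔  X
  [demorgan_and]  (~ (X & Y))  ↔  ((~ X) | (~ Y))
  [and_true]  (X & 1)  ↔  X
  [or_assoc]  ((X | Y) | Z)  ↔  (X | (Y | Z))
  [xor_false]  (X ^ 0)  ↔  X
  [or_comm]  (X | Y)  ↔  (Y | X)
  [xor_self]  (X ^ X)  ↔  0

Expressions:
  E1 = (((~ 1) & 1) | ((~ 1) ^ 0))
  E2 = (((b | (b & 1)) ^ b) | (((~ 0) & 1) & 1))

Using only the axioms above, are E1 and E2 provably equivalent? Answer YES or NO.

NO

Every axiom is a valid identity, so a rewrite proof would force E1 and E2 to agree under every assignment.
At b=0: E1 = 0 but E2 = 1; they differ, so no derivation exists.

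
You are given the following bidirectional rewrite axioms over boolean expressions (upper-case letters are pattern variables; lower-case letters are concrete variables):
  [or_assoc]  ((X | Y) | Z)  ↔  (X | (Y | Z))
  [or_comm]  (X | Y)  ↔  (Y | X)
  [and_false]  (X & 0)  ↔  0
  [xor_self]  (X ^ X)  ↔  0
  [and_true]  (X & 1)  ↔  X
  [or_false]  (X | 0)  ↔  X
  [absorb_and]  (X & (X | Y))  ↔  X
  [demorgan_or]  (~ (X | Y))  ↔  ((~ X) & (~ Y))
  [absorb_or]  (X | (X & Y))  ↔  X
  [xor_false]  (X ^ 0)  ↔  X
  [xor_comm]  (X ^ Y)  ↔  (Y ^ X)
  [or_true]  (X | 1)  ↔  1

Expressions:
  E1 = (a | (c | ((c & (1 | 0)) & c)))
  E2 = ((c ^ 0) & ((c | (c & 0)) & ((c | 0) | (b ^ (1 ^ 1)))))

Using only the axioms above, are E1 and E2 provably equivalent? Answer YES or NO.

NO

All listed rules preserve value, hence provable equivalence implies equal values everywhere; look for a separating assignment.
a=1, b=0, c=0 gives E1 ↦ 1, E2 ↦ 0; values differ ⇒ not provably equivalent.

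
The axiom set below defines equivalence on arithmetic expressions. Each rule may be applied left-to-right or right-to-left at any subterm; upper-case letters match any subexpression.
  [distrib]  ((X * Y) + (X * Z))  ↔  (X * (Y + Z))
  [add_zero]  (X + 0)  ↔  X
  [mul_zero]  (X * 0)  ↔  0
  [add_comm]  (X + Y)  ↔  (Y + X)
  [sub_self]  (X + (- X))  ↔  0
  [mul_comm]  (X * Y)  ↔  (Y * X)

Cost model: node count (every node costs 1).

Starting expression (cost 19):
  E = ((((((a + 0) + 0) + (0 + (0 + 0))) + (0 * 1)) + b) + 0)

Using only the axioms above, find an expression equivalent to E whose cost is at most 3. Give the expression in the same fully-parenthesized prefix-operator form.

(b + a)   [cost 3]

1. [add_zero →] ((((((a + 0) + 0) + (0 + (0 + 0))) + (0 * 1)) + b) + 0)  →  (((((a + 0) + 0) + (0 + (0 + 0))) + (0 * 1)) + b)
2. [add_comm →] (((((a + 0) + 0) + (0 + (0 + 0))) + (0 * 1)) + b)  →  (b + ((((a + 0) + 0) + (0 + (0 + 0))) + (0 * 1)))
3. [add_zero →] ((a + 0) + 0)  →  (a + 0);  E = (b + (((a + 0) + (0 + (0 + 0))) + (0 * 1)))
4. [mul_comm →] (0 * 1)  →  (1 * 0);  E = (b + (((a + 0) + (0 + (0 + 0))) + (1 * 0)))
5. [mul_zero →] (1 * 0)  →  0;  E = (b + (((a + 0) + (0 + (0 + 0))) + 0))
6. [add_zero →] (a + 0)  →  a;  E = (b + ((a + (0 + (0 + 0))) + 0))
7. [add_zero →] (0 + 0)  →  0;  E = (b + ((a + (0 + 0)) + 0))
8. [add_zero →] (0 + 0)  →  0;  E = (b + ((a + 0) + 0))
9. [add_zero →] (a + 0)  →  a;  E = (b + (a + 0))
10. [add_zero →] (a + 0)  →  a;  cost 3 ≤ 3, done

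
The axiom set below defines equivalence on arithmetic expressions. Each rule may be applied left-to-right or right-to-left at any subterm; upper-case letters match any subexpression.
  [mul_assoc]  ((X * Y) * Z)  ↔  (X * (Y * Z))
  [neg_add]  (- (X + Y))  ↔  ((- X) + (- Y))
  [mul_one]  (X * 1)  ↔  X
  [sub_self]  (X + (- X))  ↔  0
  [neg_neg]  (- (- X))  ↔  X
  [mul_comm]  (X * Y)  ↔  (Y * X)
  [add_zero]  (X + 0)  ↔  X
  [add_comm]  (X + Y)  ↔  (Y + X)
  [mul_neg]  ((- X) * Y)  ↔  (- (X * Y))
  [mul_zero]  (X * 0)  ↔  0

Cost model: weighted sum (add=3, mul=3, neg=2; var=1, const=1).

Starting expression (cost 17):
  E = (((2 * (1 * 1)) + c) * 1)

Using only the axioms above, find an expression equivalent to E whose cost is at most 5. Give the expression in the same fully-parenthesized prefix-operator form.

step 1: mul_one (→) rewrites (((2 * (1 * 1)) + c) * 1) into ((2 * (1 * 1)) + c)
step 2: mul_one (→) rewrites (1 * 1) into 1, now ((2 * 1) + c)
step 3: mul_one (→) rewrites (2 * 1) into 2, reaching cost 5 (bound 5)

(2 + c)   [cost 5]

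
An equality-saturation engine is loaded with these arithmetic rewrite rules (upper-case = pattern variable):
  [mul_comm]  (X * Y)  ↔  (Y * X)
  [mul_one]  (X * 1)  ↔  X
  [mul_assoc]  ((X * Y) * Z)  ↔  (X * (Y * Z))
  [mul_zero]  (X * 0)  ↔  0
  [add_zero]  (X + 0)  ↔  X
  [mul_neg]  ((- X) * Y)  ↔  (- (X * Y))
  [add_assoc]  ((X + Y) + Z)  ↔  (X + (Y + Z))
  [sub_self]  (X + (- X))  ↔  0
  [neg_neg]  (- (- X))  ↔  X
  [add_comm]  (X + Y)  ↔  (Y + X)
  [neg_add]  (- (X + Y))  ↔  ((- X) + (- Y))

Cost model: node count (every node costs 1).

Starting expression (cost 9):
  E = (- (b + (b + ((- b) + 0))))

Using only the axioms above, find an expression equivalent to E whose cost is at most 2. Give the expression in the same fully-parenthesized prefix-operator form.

(- b)   [cost 2]

step 1: add_zero (→) rewrites ((- b) + 0) into (- b), now (- (b + (b + (- b))))
step 2: sub_self (→) rewrites (b + (- b)) into 0, now (- (b + 0))
step 3: add_zero (→) rewrites (b + 0) into b, reaching cost 2 (bound 2)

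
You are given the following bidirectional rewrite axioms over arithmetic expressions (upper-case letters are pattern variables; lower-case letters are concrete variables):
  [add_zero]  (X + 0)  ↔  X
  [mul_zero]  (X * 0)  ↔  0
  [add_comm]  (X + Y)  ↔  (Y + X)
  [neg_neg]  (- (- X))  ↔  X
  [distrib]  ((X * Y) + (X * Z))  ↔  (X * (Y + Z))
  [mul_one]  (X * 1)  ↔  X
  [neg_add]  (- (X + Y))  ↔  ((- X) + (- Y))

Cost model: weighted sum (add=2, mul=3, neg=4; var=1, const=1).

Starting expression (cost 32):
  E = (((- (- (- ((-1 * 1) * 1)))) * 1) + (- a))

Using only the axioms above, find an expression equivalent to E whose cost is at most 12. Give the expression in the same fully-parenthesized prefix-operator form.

((- -1) + (- a))   [cost 12]

(1) (- (- ((-1 * 1) * 1)))  =[neg_neg →]=  ((-1 * 1) * 1)    ⊢ (((- ((-1 * 1) * 1)) * 1) + (- a))
(2) ((- ((-1 * 1) * 1)) * 1)  =[mul_one →]=  (- ((-1 * 1) * 1))    ⊢ ((- ((-1 * 1) * 1)) + (- a))
(3) ((-1 * 1) * 1)  =[mul_one →]=  (-1 * 1)    ⊢ ((- (-1 * 1)) + (- a))
(4) (-1 * 1)  =[mul_one →]=  -1    ⊢ cost 12, within 12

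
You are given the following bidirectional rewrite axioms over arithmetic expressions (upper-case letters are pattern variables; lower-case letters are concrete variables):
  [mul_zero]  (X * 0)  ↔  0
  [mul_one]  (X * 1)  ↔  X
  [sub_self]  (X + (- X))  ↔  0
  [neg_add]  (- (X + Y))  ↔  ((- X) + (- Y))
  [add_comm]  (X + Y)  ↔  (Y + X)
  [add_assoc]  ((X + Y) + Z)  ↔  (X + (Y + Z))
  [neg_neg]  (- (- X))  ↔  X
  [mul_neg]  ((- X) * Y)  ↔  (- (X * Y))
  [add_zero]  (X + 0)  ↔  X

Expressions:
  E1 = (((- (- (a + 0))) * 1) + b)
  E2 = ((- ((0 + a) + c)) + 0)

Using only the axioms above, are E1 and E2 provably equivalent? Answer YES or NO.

NO

All listed rules preserve value, hence provable equivalence implies equal values everywhere; look for a separating assignment.
a=0, b=0, c=1 gives E1 ↦ 0, E2 ↦ -1; values differ ⇒ not provably equivalent.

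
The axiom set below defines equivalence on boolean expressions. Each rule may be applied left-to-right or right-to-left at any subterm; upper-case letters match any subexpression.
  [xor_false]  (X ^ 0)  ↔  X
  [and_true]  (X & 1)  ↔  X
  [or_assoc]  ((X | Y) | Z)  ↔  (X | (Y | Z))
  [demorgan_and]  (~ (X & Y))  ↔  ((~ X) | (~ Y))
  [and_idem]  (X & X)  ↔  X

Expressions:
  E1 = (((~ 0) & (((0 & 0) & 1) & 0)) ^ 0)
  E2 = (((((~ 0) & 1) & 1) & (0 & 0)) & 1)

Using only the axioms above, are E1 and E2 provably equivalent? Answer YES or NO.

YES

step 1: and_idem (→) rewrites (0 & 0) into 0, now (((~ 0) & ((0 & 1) & 0)) ^ 0)
step 2: and_true (→) rewrites (0 & 1) into 0, now (((~ 0) & (0 & 0)) ^ 0)
step 3: xor_false (→) rewrites (((~ 0) & (0 & 0)) ^ 0) into ((~ 0) & (0 & 0))
step 4: and_true (←) rewrites ((~ 0) & (0 & 0)) into (((~ 0) & (0 & 0)) & 1)
step 5: and_true (←) rewrites (~ 0) into ((~ 0) & 1), now ((((~ 0) & 1) & (0 & 0)) & 1)
step 6: and_true (←) rewrites ((~ 0) & 1) into (((~ 0) & 1) & 1), which is E2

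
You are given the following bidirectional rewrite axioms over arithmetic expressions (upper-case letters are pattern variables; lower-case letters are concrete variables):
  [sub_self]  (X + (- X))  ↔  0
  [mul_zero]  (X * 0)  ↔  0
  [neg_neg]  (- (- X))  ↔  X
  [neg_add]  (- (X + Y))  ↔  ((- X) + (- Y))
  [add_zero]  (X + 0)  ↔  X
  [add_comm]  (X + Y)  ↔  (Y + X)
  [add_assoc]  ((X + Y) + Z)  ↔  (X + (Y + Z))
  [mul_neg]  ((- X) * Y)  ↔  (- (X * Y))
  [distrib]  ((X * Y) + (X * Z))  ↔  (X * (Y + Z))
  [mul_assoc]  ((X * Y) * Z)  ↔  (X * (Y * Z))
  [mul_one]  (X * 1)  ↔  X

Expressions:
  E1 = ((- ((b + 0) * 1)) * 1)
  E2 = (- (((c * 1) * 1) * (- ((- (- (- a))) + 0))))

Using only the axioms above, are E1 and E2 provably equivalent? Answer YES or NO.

NO

The axioms are sound identities: if E1 ↔* E2 then E1 and E2 evaluate identically under any assignment.
Under a=0, b=1, c=0: E1 evaluates to -1, E2 to 0. Distinct ⇒ no rewrite sequence connects them.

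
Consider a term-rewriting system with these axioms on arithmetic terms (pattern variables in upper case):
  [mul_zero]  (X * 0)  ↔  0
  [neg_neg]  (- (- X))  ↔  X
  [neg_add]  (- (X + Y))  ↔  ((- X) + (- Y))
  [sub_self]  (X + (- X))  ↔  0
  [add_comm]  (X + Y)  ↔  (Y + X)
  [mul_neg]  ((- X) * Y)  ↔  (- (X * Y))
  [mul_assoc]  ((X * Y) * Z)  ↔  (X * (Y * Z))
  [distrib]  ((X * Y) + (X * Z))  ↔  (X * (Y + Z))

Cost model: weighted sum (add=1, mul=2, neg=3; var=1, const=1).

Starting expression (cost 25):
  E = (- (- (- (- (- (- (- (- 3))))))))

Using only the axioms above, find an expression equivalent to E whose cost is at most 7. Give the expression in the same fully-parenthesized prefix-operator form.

1. [neg_neg →] (- (- (- 3)))  →  (- 3);  E = (- (- (- (- (- (- 3))))))
2. [neg_neg →] (- (- (- (- (- 3)))))  →  (- (- (- 3)));  E = (- (- (- (- 3))))
3. [neg_neg →] (- (- 3))  →  3;  cost 7 ≤ 7, done

(- (- 3))   [cost 7]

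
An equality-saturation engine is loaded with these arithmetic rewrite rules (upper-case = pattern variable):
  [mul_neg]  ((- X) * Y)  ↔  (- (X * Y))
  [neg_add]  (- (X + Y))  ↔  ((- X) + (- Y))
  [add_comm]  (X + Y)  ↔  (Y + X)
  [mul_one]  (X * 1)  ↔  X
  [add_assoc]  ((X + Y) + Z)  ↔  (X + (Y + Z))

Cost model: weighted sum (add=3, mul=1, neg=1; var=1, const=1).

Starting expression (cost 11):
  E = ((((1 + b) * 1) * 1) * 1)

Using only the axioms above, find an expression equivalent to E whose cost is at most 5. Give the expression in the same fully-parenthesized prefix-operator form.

(1 + b)   [cost 5]

(1) ((1 + b) * 1)  =[mul_one →]=  (1 + b)    ⊢ (((1 + b) * 1) * 1)
(2) ((1 + b) * 1)  =[mul_one →]=  (1 + b)    ⊢ ((1 + b) * 1)
(3) ((1 + b) * 1)  =[mul_one →]=  (1 + b)    ⊢ cost 5, within 5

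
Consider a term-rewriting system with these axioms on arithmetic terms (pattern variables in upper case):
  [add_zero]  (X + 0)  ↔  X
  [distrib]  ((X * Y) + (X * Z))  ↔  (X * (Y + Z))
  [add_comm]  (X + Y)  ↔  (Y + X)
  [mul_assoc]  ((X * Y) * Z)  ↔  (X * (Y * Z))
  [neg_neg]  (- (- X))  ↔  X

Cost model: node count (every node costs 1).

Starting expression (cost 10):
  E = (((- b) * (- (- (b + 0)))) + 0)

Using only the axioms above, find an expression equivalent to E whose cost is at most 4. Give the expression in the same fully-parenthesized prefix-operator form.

1. [add_zero →] (b + 0)  →  b;  E = (((- b) * (- (- b))) + 0)
2. [add_zero →] (((- b) * (- (- b))) + 0)  →  ((- b) * (- (- b)))
3. [neg_neg →] (- (- b))  →  b;  cost 4 ≤ 4, done

((- b) * b)   [cost 4]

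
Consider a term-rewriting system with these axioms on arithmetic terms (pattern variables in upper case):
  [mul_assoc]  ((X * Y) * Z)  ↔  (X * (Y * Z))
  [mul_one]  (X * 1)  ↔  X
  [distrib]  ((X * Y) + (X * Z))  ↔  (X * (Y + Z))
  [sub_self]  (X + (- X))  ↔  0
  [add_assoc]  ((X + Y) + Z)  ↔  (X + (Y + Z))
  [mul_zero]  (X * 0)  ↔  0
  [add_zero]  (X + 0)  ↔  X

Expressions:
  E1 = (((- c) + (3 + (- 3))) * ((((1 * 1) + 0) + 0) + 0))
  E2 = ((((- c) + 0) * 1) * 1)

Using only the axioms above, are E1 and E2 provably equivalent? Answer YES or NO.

YES

(1) ((1 * 1) + 0)  =[add_zero →]=  (1 * 1)    ⊢ (((- c) + (3 + (- 3))) * (((1 * 1) + 0) + 0))
(2) (3 + (- 3))  =[sub_self →]=  0    ⊢ (((- c) + 0) * (((1 * 1) + 0) + 0))
(3) ((1 * 1) + 0)  =[add_zero →]=  (1 * 1)    ⊢ (((- c) + 0) * ((1 * 1) + 0))
(4) ((1 * 1) + 0)  =[add_zero →]=  (1 * 1)    ⊢ (((- c) + 0) * (1 * 1))
(5) ((- c) + 0)  =[add_zero →]=  (- c)    ⊢ ((- c) * (1 * 1))
(6) (1 * 1)  =[mul_one →]=  1    ⊢ ((- c) * 1)
(7) ((- c) * 1)  =[mul_one ←]=  (((- c) * 1) * 1)
(8) (- c)  =[add_zero ←]=  ((- c) + 0)    ⊢ E2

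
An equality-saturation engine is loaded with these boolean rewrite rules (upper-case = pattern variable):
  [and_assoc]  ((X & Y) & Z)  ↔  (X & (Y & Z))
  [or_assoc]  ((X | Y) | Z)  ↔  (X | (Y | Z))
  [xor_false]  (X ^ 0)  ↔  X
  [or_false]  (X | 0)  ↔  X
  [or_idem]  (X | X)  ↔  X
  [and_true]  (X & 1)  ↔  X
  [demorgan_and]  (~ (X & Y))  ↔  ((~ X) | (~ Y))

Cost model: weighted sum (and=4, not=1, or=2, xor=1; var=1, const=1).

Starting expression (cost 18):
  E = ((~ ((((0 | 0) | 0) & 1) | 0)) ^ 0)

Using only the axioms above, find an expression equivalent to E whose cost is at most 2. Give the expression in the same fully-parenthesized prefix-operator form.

(~ 0)   [cost 2]

(1) ((~ ((((0 | 0) | 0) & 1) | 0)) ^ 0)  =[xor_false →]=  (~ ((((0 | 0) | 0) & 1) | 0))
(2) (((0 | 0) | 0) & 1)  =[and_true →]=  ((0 | 0) | 0)    ⊢ (~ (((0 | 0) | 0) | 0))
(3) (0 | 0)  =[or_false →]=  0    ⊢ (~ ((0 | 0) | 0))
(4) (0 | 0)  =[or_false →]=  0    ⊢ (~ (0 | 0))
(5) (0 | 0)  =[or_false →]=  0    ⊢ cost 2, within 2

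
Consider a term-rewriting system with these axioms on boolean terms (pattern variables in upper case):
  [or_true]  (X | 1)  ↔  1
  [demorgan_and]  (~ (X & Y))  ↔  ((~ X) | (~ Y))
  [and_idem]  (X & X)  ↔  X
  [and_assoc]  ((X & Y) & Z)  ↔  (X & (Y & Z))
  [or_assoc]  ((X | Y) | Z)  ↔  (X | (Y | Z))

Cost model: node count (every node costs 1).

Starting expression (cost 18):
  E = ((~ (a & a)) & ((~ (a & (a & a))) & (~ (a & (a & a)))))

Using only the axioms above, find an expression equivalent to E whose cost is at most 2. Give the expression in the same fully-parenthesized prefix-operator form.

(~ a)   [cost 2]

step 1: and_idem (→) rewrites ((~ (a & (a & a))) & (~ (a & (a & a)))) into (~ (a & (a & a))), now ((~ (a & a)) & (~ (a & (a & a))))
step 2: and_idem (→) rewrites (a & a) into a, now ((~ (a & a)) & (~ (a & a)))
step 3: and_idem (→) rewrites ((~ (a & a)) & (~ (a & a))) into (~ (a & a))
step 4: and_idem (→) rewrites (a & a) into a, reaching cost 2 (bound 2)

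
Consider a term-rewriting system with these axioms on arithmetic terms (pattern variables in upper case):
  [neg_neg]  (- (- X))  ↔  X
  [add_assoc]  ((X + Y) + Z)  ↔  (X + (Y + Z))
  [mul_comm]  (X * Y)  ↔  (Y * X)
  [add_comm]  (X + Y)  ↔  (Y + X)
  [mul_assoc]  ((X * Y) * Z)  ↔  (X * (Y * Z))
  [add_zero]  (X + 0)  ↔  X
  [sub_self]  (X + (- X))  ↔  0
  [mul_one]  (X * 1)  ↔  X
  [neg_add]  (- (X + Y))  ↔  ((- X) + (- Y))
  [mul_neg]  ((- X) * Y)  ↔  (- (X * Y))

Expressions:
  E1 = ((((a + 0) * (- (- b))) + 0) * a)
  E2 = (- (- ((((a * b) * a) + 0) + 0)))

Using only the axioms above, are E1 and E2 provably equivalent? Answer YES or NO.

1. [neg_neg →] (- (- b))  →  b;  E1 = ((((a + 0) * b) + 0) * a)
2. [add_zero →] (((a + 0) * b) + 0)  →  ((a + 0) * b);  E1 = (((a + 0) * b) * a)
3. [add_zero →] (a + 0)  →  a;  E1 = ((a * b) * a)
4. [neg_neg ←] ((a * b) * a)  →  (- (- ((a * b) * a)))
5. [add_zero ←] ((a * b) * a)  →  (((a * b) * a) + 0);  E1 = (- (- (((a * b) * a) + 0)))
6. [add_zero ←] (((a * b) * a) + 0)  →  ((((a * b) * a) + 0) + 0);  this is E2

YES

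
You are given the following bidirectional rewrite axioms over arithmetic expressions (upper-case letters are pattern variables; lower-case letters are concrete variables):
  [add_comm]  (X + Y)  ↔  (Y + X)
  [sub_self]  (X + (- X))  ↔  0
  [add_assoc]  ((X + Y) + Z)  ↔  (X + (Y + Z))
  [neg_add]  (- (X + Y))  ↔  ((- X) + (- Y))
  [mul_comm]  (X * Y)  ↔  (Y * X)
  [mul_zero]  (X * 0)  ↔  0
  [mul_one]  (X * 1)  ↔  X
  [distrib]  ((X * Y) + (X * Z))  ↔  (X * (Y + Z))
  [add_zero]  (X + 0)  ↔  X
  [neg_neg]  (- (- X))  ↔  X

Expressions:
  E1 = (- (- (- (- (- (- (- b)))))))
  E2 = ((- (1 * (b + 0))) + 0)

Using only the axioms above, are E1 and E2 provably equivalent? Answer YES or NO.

1. [neg_neg →] (- (- (- (- (- (- b))))))  →  (- (- (- (- b))));  E1 = (- (- (- (- (- b)))))
2. [neg_neg →] (- (- (- (- b))))  →  (- (- b));  E1 = (- (- (- b)))
3. [neg_neg →] (- (- b))  →  b;  E1 = (- b)
4. [mul_one ←] b  →  (b * 1);  E1 = (- (b * 1))
5. [add_zero ←] b  →  (b + 0);  E1 = (- ((b + 0) * 1))
6. [mul_comm →] ((b + 0) * 1)  →  (1 * (b + 0));  E1 = (- (1 * (b + 0)))
7. [add_zero ←] (- (1 * (b + 0)))  →  ((- (1 * (b + 0))) + 0);  this is E2

YES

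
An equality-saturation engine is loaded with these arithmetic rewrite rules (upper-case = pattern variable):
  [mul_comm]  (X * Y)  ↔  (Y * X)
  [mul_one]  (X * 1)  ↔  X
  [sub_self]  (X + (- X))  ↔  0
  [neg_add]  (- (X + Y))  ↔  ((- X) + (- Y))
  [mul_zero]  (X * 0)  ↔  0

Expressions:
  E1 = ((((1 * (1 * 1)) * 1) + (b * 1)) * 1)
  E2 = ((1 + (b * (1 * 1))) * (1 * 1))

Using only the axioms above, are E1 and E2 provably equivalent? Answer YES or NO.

step 1: mul_one (→) rewrites (1 * 1) into 1, now ((((1 * 1) * 1) + (b * 1)) * 1)
step 2: mul_one (→) rewrites (1 * 1) into 1, now (((1 * 1) + (b * 1)) * 1)
step 3: mul_one (→) rewrites (b * 1) into b, now (((1 * 1) + b) * 1)
step 4: mul_one (→) rewrites (1 * 1) into 1, now ((1 + b) * 1)
step 5: mul_one (←) rewrites 1 into (1 * 1), now ((1 + b) * (1 * 1))
step 6: mul_one (←) rewrites b into (b * 1), now ((1 + (b * 1)) * (1 * 1))
step 7: mul_one (←) rewrites 1 into (1 * 1), which is E2

YES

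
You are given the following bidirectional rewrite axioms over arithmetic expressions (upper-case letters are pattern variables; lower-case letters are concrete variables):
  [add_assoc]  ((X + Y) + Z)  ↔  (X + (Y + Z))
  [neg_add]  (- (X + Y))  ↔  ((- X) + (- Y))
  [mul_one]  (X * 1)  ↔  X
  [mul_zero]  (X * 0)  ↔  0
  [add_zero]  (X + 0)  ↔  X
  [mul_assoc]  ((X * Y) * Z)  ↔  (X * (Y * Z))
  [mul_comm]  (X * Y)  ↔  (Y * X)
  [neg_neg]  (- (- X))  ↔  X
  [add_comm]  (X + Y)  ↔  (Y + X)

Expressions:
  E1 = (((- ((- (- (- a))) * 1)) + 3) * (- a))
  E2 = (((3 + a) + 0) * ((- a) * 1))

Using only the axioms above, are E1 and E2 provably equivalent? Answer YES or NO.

YES

1. [neg_neg →] (- (- (- a)))  →  (- a);  E1 = (((- ((- a) * 1)) + 3) * (- a))
2. [mul_one →] ((- a) * 1)  →  (- a);  E1 = (((- (- a)) + 3) * (- a))
3. [neg_neg →] (- (- a))  →  a;  E1 = ((a + 3) * (- a))
4. [mul_one ←] (- a)  →  ((- a) * 1);  E1 = ((a + 3) * ((- a) * 1))
5. [add_zero ←] (a + 3)  →  ((a + 3) + 0);  E1 = (((a + 3) + 0) * ((- a) * 1))
6. [add_comm →] (a + 3)  →  (3 + a);  this is E2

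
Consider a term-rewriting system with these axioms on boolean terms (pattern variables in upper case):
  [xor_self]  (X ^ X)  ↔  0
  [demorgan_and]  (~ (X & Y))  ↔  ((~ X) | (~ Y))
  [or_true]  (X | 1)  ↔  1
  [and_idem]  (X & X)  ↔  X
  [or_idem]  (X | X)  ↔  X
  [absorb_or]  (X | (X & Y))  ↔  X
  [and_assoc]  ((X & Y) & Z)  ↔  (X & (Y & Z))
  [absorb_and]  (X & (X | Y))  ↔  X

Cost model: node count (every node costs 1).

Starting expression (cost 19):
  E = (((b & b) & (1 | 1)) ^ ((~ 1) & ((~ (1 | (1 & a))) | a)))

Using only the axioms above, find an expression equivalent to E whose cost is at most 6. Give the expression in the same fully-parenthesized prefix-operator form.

(1) (1 | (1 & a))  =[absorb_or →]=  1    ⊢ (((b & b) & (1 | 1)) ^ ((~ 1) & ((~ 1) | a)))
(2) (b & b)  =[and_idem →]=  b    ⊢ ((b & (1 | 1)) ^ ((~ 1) & ((~ 1) | a)))
(3) ((~ 1) & ((~ 1) | a))  =[absorb_and →]=  (~ 1)    ⊢ ((b & (1 | 1)) ^ (~ 1))
(4) (1 | 1)  =[or_idem →]=  1    ⊢ cost 6, within 6

((b & 1) ^ (~ 1))   [cost 6]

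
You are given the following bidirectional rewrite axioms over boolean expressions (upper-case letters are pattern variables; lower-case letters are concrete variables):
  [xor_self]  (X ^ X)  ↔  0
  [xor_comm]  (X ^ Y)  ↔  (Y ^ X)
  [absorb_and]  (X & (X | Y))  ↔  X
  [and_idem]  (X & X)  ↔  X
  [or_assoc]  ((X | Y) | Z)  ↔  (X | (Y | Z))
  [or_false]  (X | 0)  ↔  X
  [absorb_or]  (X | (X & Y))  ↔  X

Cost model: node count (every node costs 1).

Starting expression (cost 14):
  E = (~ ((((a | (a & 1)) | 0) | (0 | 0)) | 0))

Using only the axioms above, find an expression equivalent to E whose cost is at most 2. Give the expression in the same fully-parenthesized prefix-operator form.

step 1: absorb_or (→) rewrites (a | (a & 1)) into a, now (~ (((a | 0) | (0 | 0)) | 0))
step 2: or_false (→) rewrites (a | 0) into a, now (~ ((a | (0 | 0)) | 0))
step 3: or_false (→) rewrites (0 | 0) into 0, now (~ ((a | 0) | 0))
step 4: or_false (→) rewrites ((a | 0) | 0) into (a | 0), now (~ (a | 0))
step 5: or_false (→) rewrites (a | 0) into a, reaching cost 2 (bound 2)

(~ a)   [cost 2]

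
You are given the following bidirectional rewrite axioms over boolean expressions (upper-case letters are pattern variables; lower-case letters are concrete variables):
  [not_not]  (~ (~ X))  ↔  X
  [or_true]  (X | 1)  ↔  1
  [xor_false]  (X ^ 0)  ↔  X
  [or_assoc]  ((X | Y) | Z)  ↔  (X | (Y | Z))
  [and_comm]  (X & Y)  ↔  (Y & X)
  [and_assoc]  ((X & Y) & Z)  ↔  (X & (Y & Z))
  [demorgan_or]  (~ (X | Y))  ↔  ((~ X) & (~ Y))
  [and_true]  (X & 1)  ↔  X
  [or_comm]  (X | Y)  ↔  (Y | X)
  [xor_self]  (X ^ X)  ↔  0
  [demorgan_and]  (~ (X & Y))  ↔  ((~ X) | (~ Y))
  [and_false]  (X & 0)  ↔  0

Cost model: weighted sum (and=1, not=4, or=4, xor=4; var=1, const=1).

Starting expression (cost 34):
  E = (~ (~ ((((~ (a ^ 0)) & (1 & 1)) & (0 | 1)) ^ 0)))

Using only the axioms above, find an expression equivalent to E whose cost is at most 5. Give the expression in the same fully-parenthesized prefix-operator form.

(~ a)   [cost 5]

(1) (~ (~ ((((~ (a ^ 0)) & (1 & 1)) & (0 | 1)) ^ 0)))  =[not_not →]=  ((((~ (a ^ 0)) & (1 & 1)) & (0 | 1)) ^ 0)
(2) (1 & 1)  =[and_true →]=  1    ⊢ ((((~ (a ^ 0)) & 1) & (0 | 1)) ^ 0)
(3) ((~ (a ^ 0)) & 1)  =[and_true →]=  (~ (a ^ 0))    ⊢ (((~ (a ^ 0)) & (0 | 1)) ^ 0)
(4) (0 | 1)  =[or_true →]=  1    ⊢ (((~ (a ^ 0)) & 1) ^ 0)
(5) ((~ (a ^ 0)) & 1)  =[and_true →]=  (~ (a ^ 0))    ⊢ ((~ (a ^ 0)) ^ 0)
(6) ((~ (a ^ 0)) ^ 0)  =[xor_false →]=  (~ (a ^ 0))
(7) (a ^ 0)  =[xor_false →]=  a    ⊢ cost 5, within 5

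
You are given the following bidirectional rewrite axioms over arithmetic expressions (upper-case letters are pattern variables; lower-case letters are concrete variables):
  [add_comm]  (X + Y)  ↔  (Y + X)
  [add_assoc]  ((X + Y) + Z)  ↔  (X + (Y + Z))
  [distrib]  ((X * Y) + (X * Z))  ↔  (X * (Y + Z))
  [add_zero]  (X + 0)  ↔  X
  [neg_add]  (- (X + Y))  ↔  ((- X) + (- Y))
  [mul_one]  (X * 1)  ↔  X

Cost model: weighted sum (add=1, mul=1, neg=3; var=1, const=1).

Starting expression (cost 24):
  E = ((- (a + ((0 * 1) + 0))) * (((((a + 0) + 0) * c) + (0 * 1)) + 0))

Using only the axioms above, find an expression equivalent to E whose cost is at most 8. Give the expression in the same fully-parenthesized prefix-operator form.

((- a) * (a * c))   [cost 8]

(1) (a + 0)  =[add_zero →]=  a    ⊢ ((- (a + ((0 * 1) + 0))) * ((((a + 0) * c) + (0 * 1)) + 0))
(2) (0 * 1)  =[mul_one →]=  0    ⊢ ((- (a + (0 + 0))) * ((((a + 0) * c) + (0 * 1)) + 0))
(3) (0 + 0)  =[add_zero →]=  0    ⊢ ((- (a + 0)) * ((((a + 0) * c) + (0 * 1)) + 0))
(4) (0 * 1)  =[mul_one →]=  0    ⊢ ((- (a + 0)) * ((((a + 0) * c) + 0) + 0))
(5) ((((a + 0) * c) + 0) + 0)  =[add_zero →]=  (((a + 0) * c) + 0)    ⊢ ((- (a + 0)) * (((a + 0) * c) + 0))
(6) (a + 0)  =[add_zero →]=  a    ⊢ ((- (a + 0)) * ((a * c) + 0))
(7) ((a * c) + 0)  =[add_zero →]=  (a * c)    ⊢ ((- (a + 0)) * (a * c))
(8) (a + 0)  =[add_zero →]=  a    ⊢ cost 8, within 8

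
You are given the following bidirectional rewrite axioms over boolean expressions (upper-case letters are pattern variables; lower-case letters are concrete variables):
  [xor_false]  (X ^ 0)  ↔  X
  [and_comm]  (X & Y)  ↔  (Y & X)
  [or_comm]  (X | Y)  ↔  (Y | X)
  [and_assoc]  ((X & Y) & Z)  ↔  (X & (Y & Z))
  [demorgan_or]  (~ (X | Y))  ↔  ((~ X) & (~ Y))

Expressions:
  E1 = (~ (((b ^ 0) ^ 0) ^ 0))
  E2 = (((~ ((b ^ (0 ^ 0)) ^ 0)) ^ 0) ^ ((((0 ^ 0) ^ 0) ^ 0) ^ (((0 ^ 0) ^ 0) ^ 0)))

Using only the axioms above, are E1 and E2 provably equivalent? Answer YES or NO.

(1) (((b ^ 0) ^ 0) ^ 0)  =[xor_false →]=  ((b ^ 0) ^ 0)    ⊢ (~ ((b ^ 0) ^ 0))
(2) ((b ^ 0) ^ 0)  =[xor_false →]=  (b ^ 0)    ⊢ (~ (b ^ 0))
(3) (b ^ 0)  =[xor_false →]=  b    ⊢ (~ b)
(4) (~ b)  =[xor_false ←]=  ((~ b) ^ 0)
(5) 0  =[xor_false ←]=  (0 ^ 0)    ⊢ ((~ b) ^ (0 ^ 0))
(6) b  =[xor_false ←]=  (b ^ 0)    ⊢ ((~ (b ^ 0)) ^ (0 ^ 0))
(7) (0 ^ 0)  =[xor_false ←]=  ((0 ^ 0) ^ 0)    ⊢ ((~ (b ^ 0)) ^ ((0 ^ 0) ^ 0))
(8) (b ^ 0)  =[xor_false ←]=  ((b ^ 0) ^ 0)    ⊢ ((~ ((b ^ 0) ^ 0)) ^ ((0 ^ 0) ^ 0))
(9) 0  =[xor_false ←]=  (0 ^ 0)    ⊢ ((~ ((b ^ 0) ^ 0)) ^ ((0 ^ 0) ^ (0 ^ 0)))
(10) (0 ^ 0)  =[xor_false ←]=  ((0 ^ 0) ^ 0)    ⊢ ((~ ((b ^ 0) ^ 0)) ^ ((0 ^ 0) ^ ((0 ^ 0) ^ 0)))
(11) 0  =[xor_false ←]=  (0 ^ 0)    ⊢ ((~ ((b ^ 0) ^ 0)) ^ (((0 ^ 0) ^ 0) ^ ((0 ^ 0) ^ 0)))
(12) 0  =[xor_false ←]=  (0 ^ 0)    ⊢ ((~ ((b ^ (0 ^ 0)) ^ 0)) ^ (((0 ^ 0) ^ 0) ^ ((0 ^ 0) ^ 0)))
(13) ((0 ^ 0) ^ 0)  =[xor_false ←]=  (((0 ^ 0) ^ 0) ^ 0)    ⊢ ((~ ((b ^ (0 ^ 0)) ^ 0)) ^ (((0 ^ 0) ^ 0) ^ (((0 ^ 0) ^ 0) ^ 0)))
(14) 0  =[xor_false ←]=  (0 ^ 0)    ⊢ ((~ ((b ^ (0 ^ 0)) ^ 0)) ^ ((((0 ^ 0) ^ 0) ^ 0) ^ (((0 ^ 0) ^ 0) ^ 0)))
(15) (~ ((b ^ (0 ^ 0)) ^ 0))  =[xor_false ←]=  ((~ ((b ^ (0 ^ 0)) ^ 0)) ^ 0)    ⊢ E2

YES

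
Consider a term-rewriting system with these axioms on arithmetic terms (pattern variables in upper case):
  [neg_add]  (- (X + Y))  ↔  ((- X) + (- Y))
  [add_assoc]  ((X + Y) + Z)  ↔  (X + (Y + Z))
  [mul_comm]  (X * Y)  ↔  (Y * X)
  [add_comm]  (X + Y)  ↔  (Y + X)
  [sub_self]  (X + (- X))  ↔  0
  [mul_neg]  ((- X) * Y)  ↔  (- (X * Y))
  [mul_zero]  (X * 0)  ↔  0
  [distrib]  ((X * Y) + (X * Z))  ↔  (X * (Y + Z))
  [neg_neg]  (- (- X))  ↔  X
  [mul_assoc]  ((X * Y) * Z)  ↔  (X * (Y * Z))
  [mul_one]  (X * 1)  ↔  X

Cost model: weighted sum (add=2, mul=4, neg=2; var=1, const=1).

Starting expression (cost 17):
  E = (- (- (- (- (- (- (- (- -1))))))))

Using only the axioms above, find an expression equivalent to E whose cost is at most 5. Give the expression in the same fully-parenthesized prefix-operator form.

(- (- -1))   [cost 5]

step 1: neg_neg (→) rewrites (- (- (- (- -1)))) into (- (- -1)), now (- (- (- (- (- (- -1))))))
step 2: neg_neg (→) rewrites (- (- (- -1))) into (- -1), now (- (- (- (- -1))))
step 3: neg_neg (→) rewrites (- (- (- -1))) into (- -1), reaching cost 5 (bound 5)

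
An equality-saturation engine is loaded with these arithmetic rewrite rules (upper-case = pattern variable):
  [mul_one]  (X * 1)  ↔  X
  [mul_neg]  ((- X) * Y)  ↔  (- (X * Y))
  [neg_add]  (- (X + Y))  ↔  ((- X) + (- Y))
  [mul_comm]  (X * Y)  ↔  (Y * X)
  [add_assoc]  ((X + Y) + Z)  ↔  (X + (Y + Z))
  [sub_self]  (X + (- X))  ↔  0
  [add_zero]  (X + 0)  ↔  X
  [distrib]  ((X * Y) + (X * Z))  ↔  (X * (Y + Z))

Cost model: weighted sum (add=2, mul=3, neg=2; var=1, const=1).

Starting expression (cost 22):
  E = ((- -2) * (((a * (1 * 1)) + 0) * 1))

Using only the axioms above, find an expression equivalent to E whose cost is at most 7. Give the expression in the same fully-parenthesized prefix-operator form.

((- -2) * a)   [cost 7]

1. [mul_one →] (((a * (1 * 1)) + 0) * 1)  →  ((a * (1 * 1)) + 0);  E = ((- -2) * ((a * (1 * 1)) + 0))
2. [mul_one →] (1 * 1)  →  1;  E = ((- -2) * ((a * 1) + 0))
3. [mul_one →] (a * 1)  →  a;  E = ((- -2) * (a + 0))
4. [add_zero →] (a + 0)  →  a;  cost 7 ≤ 7, done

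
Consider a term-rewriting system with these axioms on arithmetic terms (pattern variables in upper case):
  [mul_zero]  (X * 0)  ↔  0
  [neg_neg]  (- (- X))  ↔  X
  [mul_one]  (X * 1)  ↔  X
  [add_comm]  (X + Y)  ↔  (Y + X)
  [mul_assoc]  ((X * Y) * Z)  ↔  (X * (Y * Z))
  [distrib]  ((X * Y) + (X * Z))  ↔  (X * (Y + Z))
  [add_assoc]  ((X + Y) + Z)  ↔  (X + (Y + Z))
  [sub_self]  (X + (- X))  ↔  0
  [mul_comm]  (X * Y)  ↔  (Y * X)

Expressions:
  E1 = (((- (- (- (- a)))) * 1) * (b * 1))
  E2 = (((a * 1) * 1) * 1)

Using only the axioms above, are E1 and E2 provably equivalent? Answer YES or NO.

The axioms are sound identities: if E1 ↔* E2 then E1 and E2 evaluate identically under any assignment.
Under a=1, b=0: E1 evaluates to 0, E2 to 1. Distinct ⇒ no rewrite sequence connects them.

NO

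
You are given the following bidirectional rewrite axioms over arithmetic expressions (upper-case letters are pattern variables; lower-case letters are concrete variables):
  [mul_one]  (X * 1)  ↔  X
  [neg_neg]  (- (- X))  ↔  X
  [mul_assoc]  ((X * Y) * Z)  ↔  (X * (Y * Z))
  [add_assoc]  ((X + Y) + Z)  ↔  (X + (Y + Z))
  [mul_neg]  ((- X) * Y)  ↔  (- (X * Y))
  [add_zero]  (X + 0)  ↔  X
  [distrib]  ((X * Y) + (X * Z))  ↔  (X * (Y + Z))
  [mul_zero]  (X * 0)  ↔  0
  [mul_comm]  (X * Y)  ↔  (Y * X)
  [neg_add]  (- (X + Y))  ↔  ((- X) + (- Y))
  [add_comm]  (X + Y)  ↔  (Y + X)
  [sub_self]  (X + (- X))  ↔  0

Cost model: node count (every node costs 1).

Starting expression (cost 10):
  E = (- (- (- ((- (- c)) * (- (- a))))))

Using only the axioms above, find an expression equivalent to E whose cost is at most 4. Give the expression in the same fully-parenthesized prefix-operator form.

(- (c * a))   [cost 4]

(1) (- (- c))  =[neg_neg →]=  c    ⊢ (- (- (- (c * (- (- a))))))
(2) (- (- (c * (- (- a)))))  =[neg_neg →]=  (c * (- (- a)))    ⊢ (- (c * (- (- a))))
(3) (- (- a))  =[neg_neg →]=  a    ⊢ cost 4, within 4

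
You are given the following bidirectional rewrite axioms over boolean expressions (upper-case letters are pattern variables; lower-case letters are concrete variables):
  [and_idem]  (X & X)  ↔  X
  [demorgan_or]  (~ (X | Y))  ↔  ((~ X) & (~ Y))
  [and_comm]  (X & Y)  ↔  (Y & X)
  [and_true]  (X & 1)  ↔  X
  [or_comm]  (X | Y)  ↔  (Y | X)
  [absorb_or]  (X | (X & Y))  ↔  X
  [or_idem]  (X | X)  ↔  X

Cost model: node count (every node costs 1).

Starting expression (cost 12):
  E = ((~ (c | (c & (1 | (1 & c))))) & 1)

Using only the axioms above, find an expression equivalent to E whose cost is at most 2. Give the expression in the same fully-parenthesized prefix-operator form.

step 1: absorb_or (→) rewrites (1 | (1 & c)) into 1, now ((~ (c | (c & 1))) & 1)
step 2: absorb_or (→) rewrites (c | (c & 1)) into c, now ((~ c) & 1)
step 3: and_true (→) rewrites ((~ c) & 1) into (~ c), reaching cost 2 (bound 2)

(~ c)   [cost 2]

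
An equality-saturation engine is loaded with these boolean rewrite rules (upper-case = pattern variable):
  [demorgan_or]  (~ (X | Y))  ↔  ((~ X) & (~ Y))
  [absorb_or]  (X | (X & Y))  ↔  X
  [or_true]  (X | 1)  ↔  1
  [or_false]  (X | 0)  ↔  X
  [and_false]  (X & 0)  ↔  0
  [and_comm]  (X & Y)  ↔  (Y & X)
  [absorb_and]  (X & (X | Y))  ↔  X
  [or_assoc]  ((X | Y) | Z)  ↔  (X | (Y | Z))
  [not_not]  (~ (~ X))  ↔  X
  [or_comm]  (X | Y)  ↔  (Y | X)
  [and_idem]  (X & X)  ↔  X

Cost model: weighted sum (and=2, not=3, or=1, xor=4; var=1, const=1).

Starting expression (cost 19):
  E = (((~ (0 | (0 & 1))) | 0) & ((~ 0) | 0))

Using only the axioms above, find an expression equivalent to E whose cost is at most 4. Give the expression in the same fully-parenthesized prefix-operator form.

(~ 0)   [cost 4]

1. [absorb_or →] (0 | (0 & 1))  →  0;  E = (((~ 0) | 0) & ((~ 0) | 0))
2. [and_idem →] (((~ 0) | 0) & ((~ 0) | 0))  →  ((~ 0) | 0)
3. [or_false →] ((~ 0) | 0)  →  (~ 0);  cost 4 ≤ 4, done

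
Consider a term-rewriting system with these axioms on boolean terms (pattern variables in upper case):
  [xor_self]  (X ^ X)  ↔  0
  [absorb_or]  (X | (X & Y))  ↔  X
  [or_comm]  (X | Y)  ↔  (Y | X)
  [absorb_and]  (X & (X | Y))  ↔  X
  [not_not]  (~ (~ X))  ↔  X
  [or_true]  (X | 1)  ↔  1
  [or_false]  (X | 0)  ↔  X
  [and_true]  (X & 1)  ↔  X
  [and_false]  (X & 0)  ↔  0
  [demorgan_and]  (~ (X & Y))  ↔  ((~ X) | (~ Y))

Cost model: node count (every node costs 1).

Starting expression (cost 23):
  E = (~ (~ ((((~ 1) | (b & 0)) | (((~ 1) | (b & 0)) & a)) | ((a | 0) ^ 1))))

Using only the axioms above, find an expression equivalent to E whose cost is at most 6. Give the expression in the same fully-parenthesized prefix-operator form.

step 1: absorb_or (→) rewrites (((~ 1) | (b & 0)) | (((~ 1) | (b & 0)) & a)) into ((~ 1) | (b & 0)), now (~ (~ (((~ 1) | (b & 0)) | ((a | 0) ^ 1))))
step 2: not_not (→) rewrites (~ (~ (((~ 1) | (b & 0)) | ((a | 0) ^ 1)))) into (((~ 1) | (b & 0)) | ((a | 0) ^ 1))
step 3: or_false (→) rewrites (a | 0) into a, now (((~ 1) | (b & 0)) | (a ^ 1))
step 4: and_false (→) rewrites (b & 0) into 0, now (((~ 1) | 0) | (a ^ 1))
step 5: or_false (→) rewrites ((~ 1) | 0) into (~ 1), reaching cost 6 (bound 6)

((~ 1) | (a ^ 1))   [cost 6]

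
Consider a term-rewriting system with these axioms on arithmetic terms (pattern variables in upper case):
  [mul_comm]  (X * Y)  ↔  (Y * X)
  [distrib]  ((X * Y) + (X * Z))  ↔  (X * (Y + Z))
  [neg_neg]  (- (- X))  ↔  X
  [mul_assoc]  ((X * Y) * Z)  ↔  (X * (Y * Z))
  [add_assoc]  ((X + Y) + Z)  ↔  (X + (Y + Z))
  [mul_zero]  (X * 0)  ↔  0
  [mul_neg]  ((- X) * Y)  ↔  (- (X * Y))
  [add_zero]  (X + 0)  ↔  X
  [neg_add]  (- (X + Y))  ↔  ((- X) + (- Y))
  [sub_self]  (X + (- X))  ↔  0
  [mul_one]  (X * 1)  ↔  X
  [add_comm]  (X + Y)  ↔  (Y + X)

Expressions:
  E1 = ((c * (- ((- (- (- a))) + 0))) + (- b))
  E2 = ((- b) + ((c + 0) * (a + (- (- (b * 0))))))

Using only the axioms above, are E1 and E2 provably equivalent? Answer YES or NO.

(1) ((- (- (- a))) + 0)  =[add_zero →]=  (- (- (- a)))    ⊢ ((c * (- (- (- (- a))))) + (- b))
(2) (- (- (- (- a))))  =[neg_neg →]=  (- (- a))    ⊢ ((c * (- (- a))) + (- b))
(3) (- (- a))  =[neg_neg →]=  a    ⊢ ((c * a) + (- b))
(4) ((c * a) + (- b))  =[add_comm →]=  ((- b) + (c * a))
(5) a  =[add_zero ←]=  (a + 0)    ⊢ ((- b) + (c * (a + 0)))
(6) c  =[add_zero ←]=  (c + 0)    ⊢ ((- b) + ((c + 0) * (a + 0)))
(7) 0  =[neg_neg ←]=  (- (- 0))    ⊢ ((- b) + ((c + 0) * (a + (- (- 0)))))
(8) 0  =[mul_zero ←]=  (b * 0)    ⊢ E2

YES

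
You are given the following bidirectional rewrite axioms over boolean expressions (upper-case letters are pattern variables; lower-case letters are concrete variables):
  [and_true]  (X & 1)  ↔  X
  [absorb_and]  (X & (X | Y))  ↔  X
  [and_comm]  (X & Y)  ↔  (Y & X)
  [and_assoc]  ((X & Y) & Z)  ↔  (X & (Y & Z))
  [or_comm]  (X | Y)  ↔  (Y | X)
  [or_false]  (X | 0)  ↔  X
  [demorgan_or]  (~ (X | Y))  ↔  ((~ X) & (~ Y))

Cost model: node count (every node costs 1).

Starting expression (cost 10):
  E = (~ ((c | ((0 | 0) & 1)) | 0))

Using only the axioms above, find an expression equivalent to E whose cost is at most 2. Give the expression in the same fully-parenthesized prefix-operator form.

step 1: and_true (→) rewrites ((0 | 0) & 1) into (0 | 0), now (~ ((c | (0 | 0)) | 0))
step 2: or_false (→) rewrites ((c | (0 | 0)) | 0) into (c | (0 | 0)), now (~ (c | (0 | 0)))
step 3: or_false (→) rewrites (0 | 0) into 0, now (~ (c | 0))
step 4: or_false (→) rewrites (c | 0) into c, reaching cost 2 (bound 2)

(~ c)   [cost 2]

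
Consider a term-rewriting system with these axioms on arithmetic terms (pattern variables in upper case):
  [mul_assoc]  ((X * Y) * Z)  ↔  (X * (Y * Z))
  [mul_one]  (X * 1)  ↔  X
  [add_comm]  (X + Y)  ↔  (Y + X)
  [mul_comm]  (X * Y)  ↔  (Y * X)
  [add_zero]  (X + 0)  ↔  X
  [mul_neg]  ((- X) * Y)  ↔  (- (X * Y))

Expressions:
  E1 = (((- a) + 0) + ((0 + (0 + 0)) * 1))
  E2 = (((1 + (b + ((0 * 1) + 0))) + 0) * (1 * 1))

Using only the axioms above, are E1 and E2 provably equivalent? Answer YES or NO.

All listed rules preserve value, hence provable equivalence implies equal values everywhere; look for a separating assignment.
a=0, b=0 gives E1 ↦ 0, E2 ↦ 1; values differ ⇒ not provably equivalent.

NO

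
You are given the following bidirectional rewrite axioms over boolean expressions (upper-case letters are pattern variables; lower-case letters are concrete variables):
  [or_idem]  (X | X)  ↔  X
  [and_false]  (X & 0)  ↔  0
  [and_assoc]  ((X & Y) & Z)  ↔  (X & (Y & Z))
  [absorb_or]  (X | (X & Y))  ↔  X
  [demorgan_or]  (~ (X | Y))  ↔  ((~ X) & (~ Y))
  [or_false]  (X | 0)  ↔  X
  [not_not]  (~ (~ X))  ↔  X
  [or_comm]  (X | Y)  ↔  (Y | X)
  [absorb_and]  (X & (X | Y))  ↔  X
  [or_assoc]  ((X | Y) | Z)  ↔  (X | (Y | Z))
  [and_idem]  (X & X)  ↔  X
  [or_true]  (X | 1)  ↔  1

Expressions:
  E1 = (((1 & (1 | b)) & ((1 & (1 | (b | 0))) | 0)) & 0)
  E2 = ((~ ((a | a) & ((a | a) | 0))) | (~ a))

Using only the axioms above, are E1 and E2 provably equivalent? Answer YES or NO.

NO

All listed rules preserve value, hence provable equivalence implies equal values everywhere; look for a separating assignment.
a=0, b=0 gives E1 ↦ 0, E2 ↦ 1; values differ ⇒ not provably equivalent.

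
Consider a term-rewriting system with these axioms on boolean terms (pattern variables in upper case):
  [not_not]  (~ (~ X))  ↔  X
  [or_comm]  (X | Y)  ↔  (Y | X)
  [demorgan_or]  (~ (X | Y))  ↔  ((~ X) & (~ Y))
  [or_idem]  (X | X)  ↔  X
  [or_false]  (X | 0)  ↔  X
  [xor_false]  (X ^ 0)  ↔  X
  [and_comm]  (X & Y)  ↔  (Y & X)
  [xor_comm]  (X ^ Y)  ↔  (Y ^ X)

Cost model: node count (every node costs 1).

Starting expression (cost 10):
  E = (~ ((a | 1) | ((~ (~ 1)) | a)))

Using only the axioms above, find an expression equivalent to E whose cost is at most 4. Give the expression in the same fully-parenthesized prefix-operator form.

1. [or_comm →] (a | 1)  →  (1 | a);  E = (~ ((1 | a) | ((~ (~ 1)) | a)))
2. [not_not →] (~ (~ 1))  →  1;  E = (~ ((1 | a) | (1 | a)))
3. [or_idem →] ((1 | a) | (1 | a))  →  (1 | a);  cost 4 ≤ 4, done

(~ (1 | a))   [cost 4]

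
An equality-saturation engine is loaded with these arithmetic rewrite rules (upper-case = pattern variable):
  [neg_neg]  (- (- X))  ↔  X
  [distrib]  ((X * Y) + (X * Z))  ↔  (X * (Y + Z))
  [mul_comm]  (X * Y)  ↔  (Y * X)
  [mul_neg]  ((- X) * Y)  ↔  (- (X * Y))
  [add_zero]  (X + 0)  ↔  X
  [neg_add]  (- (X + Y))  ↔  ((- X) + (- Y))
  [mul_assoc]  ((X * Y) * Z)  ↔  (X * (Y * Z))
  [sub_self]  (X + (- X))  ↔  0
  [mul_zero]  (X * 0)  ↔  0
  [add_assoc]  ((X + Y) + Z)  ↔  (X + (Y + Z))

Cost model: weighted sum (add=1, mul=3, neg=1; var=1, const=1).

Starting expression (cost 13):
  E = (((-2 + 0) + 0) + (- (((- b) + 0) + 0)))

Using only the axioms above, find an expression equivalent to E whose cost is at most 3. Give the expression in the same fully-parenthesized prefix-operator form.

(-2 + b)   [cost 3]

(1) (((- b) + 0) + 0)  =[add_zero →]=  ((- b) + 0)    ⊢ (((-2 + 0) + 0) + (- ((- b) + 0)))
(2) ((- b) + 0)  =[add_zero →]=  (- b)    ⊢ (((-2 + 0) + 0) + (- (- b)))
(3) (- (- b))  =[neg_neg →]=  b    ⊢ (((-2 + 0) + 0) + b)
(4) (-2 + 0)  =[add_zero →]=  -2    ⊢ ((-2 + 0) + b)
(5) (-2 + 0)  =[add_zero →]=  -2    ⊢ cost 3, within 3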